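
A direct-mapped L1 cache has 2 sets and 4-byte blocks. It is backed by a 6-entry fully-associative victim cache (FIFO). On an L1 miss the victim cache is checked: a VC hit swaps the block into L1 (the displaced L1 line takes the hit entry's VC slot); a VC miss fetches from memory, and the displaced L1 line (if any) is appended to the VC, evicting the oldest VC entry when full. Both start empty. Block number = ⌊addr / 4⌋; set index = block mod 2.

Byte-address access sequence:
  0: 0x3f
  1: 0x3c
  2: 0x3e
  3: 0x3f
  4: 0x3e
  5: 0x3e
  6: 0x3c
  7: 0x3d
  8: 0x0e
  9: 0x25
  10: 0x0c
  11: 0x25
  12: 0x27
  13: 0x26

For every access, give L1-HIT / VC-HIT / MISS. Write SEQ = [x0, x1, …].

SEQ = [MISS, L1-HIT, L1-HIT, L1-HIT, L1-HIT, L1-HIT, L1-HIT, L1-HIT, MISS, MISS, VC-HIT, VC-HIT, L1-HIT, L1-HIT]

  [0] addr=0x3f blk=15 s=1: MISS | VC []
  [1] addr=0x3c blk=15 s=1: L1-HIT | VC []
  [2] addr=0x3e blk=15 s=1: L1-HIT | VC []
  [3] addr=0x3f blk=15 s=1: L1-HIT | VC []
  [4] addr=0x3e blk=15 s=1: L1-HIT | VC []
  [5] addr=0x3e blk=15 s=1: L1-HIT | VC []
  [6] addr=0x3c blk=15 s=1: L1-HIT | VC []
  [7] addr=0x3d blk=15 s=1: L1-HIT | VC []
  [8] addr=0xe blk=3 s=1: MISS | VC [15]
  [9] addr=0x25 blk=9 s=1: MISS | VC [15, 3]
  [10] addr=0xc blk=3 s=1: VC-HIT | VC [15, 9]
  [11] addr=0x25 blk=9 s=1: VC-HIT | VC [15, 3]
  [12] addr=0x27 blk=9 s=1: L1-HIT | VC [15, 3]
  [13] addr=0x26 blk=9 s=1: L1-HIT | VC [15, 3]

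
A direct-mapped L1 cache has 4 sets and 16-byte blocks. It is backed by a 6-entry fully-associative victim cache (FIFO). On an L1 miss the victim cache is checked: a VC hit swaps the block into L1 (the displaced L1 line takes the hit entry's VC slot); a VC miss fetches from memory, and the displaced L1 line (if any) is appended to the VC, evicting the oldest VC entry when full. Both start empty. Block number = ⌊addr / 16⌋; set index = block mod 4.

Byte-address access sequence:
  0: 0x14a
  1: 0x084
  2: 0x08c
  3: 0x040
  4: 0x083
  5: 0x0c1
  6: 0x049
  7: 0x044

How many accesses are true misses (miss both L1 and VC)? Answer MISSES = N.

#0 0x14a→b20/s0 MISS; vc=[]
#1 0x84→b8/s0 MISS; vc=[20]
#2 0x8c→b8/s0 L1-HIT; vc=[20]
#3 0x40→b4/s0 MISS; vc=[20,8]
#4 0x83→b8/s0 VC-HIT; vc=[20,4]
#5 0xc1→b12/s0 MISS; vc=[20,4,8]
#6 0x49→b4/s0 VC-HIT; vc=[20,12,8]
#7 0x44→b4/s0 L1-HIT; vc=[20,12,8]

MISSES = 4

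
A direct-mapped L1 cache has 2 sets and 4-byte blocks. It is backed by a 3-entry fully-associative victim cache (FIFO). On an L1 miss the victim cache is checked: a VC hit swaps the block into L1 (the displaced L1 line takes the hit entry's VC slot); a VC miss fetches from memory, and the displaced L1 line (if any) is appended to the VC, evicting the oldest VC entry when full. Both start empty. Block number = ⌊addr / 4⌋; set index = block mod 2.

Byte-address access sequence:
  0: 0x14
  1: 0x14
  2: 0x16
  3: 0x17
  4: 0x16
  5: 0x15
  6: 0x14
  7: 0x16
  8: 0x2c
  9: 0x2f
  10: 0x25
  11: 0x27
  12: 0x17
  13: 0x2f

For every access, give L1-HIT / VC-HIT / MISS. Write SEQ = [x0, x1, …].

  [0] addr=0x14 blk=5 s=1: MISS | VC []
  [1] addr=0x14 blk=5 s=1: L1-HIT | VC []
  [2] addr=0x16 blk=5 s=1: L1-HIT | VC []
  [3] addr=0x17 blk=5 s=1: L1-HIT | VC []
  [4] addr=0x16 blk=5 s=1: L1-HIT | VC []
  [5] addr=0x15 blk=5 s=1: L1-HIT | VC []
  [6] addr=0x14 blk=5 s=1: L1-HIT | VC []
  [7] addr=0x16 blk=5 s=1: L1-HIT | VC []
  [8] addr=0x2c blk=11 s=1: MISS | VC [5]
  [9] addr=0x2f blk=11 s=1: L1-HIT | VC [5]
  [10] addr=0x25 blk=9 s=1: MISS | VC [5, 11]
  [11] addr=0x27 blk=9 s=1: L1-HIT | VC [5, 11]
  [12] addr=0x17 blk=5 s=1: VC-HIT | VC [9, 11]
  [13] addr=0x2f blk=11 s=1: VC-HIT | VC [9, 5]

SEQ = [MISS, L1-HIT, L1-HIT, L1-HIT, L1-HIT, L1-HIT, L1-HIT, L1-HIT, MISS, L1-HIT, MISS, L1-HIT, VC-HIT, VC-HIT]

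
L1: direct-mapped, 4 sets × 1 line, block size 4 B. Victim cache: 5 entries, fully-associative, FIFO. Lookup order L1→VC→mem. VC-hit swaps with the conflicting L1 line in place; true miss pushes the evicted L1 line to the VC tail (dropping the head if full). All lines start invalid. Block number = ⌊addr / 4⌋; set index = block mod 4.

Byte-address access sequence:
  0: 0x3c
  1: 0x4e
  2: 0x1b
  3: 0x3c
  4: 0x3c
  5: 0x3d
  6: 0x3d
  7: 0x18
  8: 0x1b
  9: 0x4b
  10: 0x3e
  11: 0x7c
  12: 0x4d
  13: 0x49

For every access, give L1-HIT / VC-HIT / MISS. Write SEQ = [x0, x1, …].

  [0] addr=0x3c blk=15 s=3: MISS | VC []
  [1] addr=0x4e blk=19 s=3: MISS | VC [15]
  [2] addr=0x1b blk=6 s=2: MISS | VC [15]
  [3] addr=0x3c blk=15 s=3: VC-HIT | VC [19]
  [4] addr=0x3c blk=15 s=3: L1-HIT | VC [19]
  [5] addr=0x3d blk=15 s=3: L1-HIT | VC [19]
  [6] addr=0x3d blk=15 s=3: L1-HIT | VC [19]
  [7] addr=0x18 blk=6 s=2: L1-HIT | VC [19]
  [8] addr=0x1b blk=6 s=2: L1-HIT | VC [19]
  [9] addr=0x4b blk=18 s=2: MISS | VC [19, 6]
  [10] addr=0x3e blk=15 s=3: L1-HIT | VC [19, 6]
  [11] addr=0x7c blk=31 s=3: MISS | VC [19, 6, 15]
  [12] addr=0x4d blk=19 s=3: VC-HIT | VC [31, 6, 15]
  [13] addr=0x49 blk=18 s=2: L1-HIT | VC [31, 6, 15]

SEQ = [MISS, MISS, MISS, VC-HIT, L1-HIT, L1-HIT, L1-HIT, L1-HIT, L1-HIT, MISS, L1-HIT, MISS, VC-HIT, L1-HIT]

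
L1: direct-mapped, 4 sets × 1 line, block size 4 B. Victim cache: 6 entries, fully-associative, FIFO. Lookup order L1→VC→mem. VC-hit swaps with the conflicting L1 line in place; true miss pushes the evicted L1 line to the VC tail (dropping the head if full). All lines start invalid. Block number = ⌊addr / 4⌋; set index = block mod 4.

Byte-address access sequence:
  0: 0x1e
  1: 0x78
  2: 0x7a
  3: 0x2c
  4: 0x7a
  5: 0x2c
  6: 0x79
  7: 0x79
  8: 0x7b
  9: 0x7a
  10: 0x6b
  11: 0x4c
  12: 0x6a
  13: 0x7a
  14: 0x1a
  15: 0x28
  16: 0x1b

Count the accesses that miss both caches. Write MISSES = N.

MISSES = 7

  [0] addr=0x1e blk=7 s=3: MISS | VC []
  [1] addr=0x78 blk=30 s=2: MISS | VC []
  [2] addr=0x7a blk=30 s=2: L1-HIT | VC []
  [3] addr=0x2c blk=11 s=3: MISS | VC [7]
  [4] addr=0x7a blk=30 s=2: L1-HIT | VC [7]
  [5] addr=0x2c blk=11 s=3: L1-HIT | VC [7]
  [6] addr=0x79 blk=30 s=2: L1-HIT | VC [7]
  [7] addr=0x79 blk=30 s=2: L1-HIT | VC [7]
  [8] addr=0x7b blk=30 s=2: L1-HIT | VC [7]
  [9] addr=0x7a blk=30 s=2: L1-HIT | VC [7]
  [10] addr=0x6b blk=26 s=2: MISS | VC [7, 30]
  [11] addr=0x4c blk=19 s=3: MISS | VC [7, 30, 11]
  [12] addr=0x6a blk=26 s=2: L1-HIT | VC [7, 30, 11]
  [13] addr=0x7a blk=30 s=2: VC-HIT | VC [7, 26, 11]
  [14] addr=0x1a blk=6 s=2: MISS | VC [7, 26, 11, 30]
  [15] addr=0x28 blk=10 s=2: MISS | VC [7, 26, 11, 30, 6]
  [16] addr=0x1b blk=6 s=2: VC-HIT | VC [7, 26, 11, 30, 10]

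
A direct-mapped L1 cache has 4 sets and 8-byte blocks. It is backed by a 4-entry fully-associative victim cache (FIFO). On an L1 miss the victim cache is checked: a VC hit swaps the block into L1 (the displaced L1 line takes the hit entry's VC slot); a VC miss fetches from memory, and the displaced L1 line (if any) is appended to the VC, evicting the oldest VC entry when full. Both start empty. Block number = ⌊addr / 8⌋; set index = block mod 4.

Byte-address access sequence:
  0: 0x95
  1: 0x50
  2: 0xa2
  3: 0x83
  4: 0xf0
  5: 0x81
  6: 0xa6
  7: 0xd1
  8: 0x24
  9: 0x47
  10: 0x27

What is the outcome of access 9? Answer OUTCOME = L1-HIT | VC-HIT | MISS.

OUTCOME = MISS

0: 0x95 (blk 18, set 2) → MISS  vc=[]
1: 0x50 (blk 10, set 2) → MISS  vc=[18]
2: 0xa2 (blk 20, set 0) → MISS  vc=[18]
3: 0x83 (blk 16, set 0) → MISS  vc=[18, 20]
4: 0xf0 (blk 30, set 2) → MISS  vc=[18, 20, 10]
5: 0x81 (blk 16, set 0) → L1-HIT  vc=[18, 20, 10]
6: 0xa6 (blk 20, set 0) → VC-HIT  vc=[18, 16, 10]
7: 0xd1 (blk 26, set 2) → MISS  vc=[18, 16, 10, 30]
8: 0x24 (blk 4, set 0) → MISS  vc=[16, 10, 30, 20]
9: 0x47 (blk 8, set 0) → MISS  vc=[10, 30, 20, 4]
10: 0x27 (blk 4, set 0) → VC-HIT  vc=[10, 30, 20, 8]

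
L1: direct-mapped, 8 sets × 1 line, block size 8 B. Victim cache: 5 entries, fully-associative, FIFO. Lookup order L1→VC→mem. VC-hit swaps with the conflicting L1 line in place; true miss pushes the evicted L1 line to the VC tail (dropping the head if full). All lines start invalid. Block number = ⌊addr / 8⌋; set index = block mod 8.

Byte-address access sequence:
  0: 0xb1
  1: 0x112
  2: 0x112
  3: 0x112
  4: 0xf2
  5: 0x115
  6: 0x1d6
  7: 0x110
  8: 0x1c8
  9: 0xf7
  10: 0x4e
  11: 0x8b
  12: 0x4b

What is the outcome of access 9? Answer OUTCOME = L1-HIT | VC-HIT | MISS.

OUTCOME = L1-HIT

  [0] addr=0xb1 blk=22 s=6: MISS | VC []
  [1] addr=0x112 blk=34 s=2: MISS | VC []
  [2] addr=0x112 blk=34 s=2: L1-HIT | VC []
  [3] addr=0x112 blk=34 s=2: L1-HIT | VC []
  [4] addr=0xf2 blk=30 s=6: MISS | VC [22]
  [5] addr=0x115 blk=34 s=2: L1-HIT | VC [22]
  [6] addr=0x1d6 blk=58 s=2: MISS | VC [22, 34]
  [7] addr=0x110 blk=34 s=2: VC-HIT | VC [22, 58]
  [8] addr=0x1c8 blk=57 s=1: MISS | VC [22, 58]
  [9] addr=0xf7 blk=30 s=6: L1-HIT | VC [22, 58]
  [10] addr=0x4e blk=9 s=1: MISS | VC [22, 58, 57]
  [11] addr=0x8b blk=17 s=1: MISS | VC [22, 58, 57, 9]
  [12] addr=0x4b blk=9 s=1: VC-HIT | VC [22, 58, 57, 17]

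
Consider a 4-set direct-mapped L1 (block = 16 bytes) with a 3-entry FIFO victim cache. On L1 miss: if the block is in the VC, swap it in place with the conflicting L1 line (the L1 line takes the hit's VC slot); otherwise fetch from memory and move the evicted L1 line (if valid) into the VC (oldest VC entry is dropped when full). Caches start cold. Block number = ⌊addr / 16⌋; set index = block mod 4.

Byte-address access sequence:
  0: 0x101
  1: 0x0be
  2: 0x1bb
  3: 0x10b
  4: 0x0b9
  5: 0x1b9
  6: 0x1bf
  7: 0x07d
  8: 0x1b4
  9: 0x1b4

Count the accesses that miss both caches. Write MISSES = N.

MISSES = 4

#0 0x101→b16/s0 MISS; vc=[]
#1 0xbe→b11/s3 MISS; vc=[]
#2 0x1bb→b27/s3 MISS; vc=[11]
#3 0x10b→b16/s0 L1-HIT; vc=[11]
#4 0xb9→b11/s3 VC-HIT; vc=[27]
#5 0x1b9→b27/s3 VC-HIT; vc=[11]
#6 0x1bf→b27/s3 L1-HIT; vc=[11]
#7 0x7d→b7/s3 MISS; vc=[11,27]
#8 0x1b4→b27/s3 VC-HIT; vc=[11,7]
#9 0x1b4→b27/s3 L1-HIT; vc=[11,7]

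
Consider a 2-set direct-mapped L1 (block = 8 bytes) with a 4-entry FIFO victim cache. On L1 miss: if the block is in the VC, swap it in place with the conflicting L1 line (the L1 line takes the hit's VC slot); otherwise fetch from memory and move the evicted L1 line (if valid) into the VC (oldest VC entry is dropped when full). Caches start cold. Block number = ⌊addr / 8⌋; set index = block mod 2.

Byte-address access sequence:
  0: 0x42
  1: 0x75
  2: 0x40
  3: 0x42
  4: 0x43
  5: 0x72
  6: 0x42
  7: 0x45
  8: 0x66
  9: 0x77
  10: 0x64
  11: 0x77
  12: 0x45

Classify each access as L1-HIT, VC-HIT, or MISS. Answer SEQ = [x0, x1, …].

SEQ = [MISS, MISS, VC-HIT, L1-HIT, L1-HIT, VC-HIT, VC-HIT, L1-HIT, MISS, VC-HIT, VC-HIT, VC-HIT, VC-HIT]

  [0] addr=0x42 blk=8 s=0: MISS | VC []
  [1] addr=0x75 blk=14 s=0: MISS | VC [8]
  [2] addr=0x40 blk=8 s=0: VC-HIT | VC [14]
  [3] addr=0x42 blk=8 s=0: L1-HIT | VC [14]
  [4] addr=0x43 blk=8 s=0: L1-HIT | VC [14]
  [5] addr=0x72 blk=14 s=0: VC-HIT | VC [8]
  [6] addr=0x42 blk=8 s=0: VC-HIT | VC [14]
  [7] addr=0x45 blk=8 s=0: L1-HIT | VC [14]
  [8] addr=0x66 blk=12 s=0: MISS | VC [14, 8]
  [9] addr=0x77 blk=14 s=0: VC-HIT | VC [12, 8]
  [10] addr=0x64 blk=12 s=0: VC-HIT | VC [14, 8]
  [11] addr=0x77 blk=14 s=0: VC-HIT | VC [12, 8]
  [12] addr=0x45 blk=8 s=0: VC-HIT | VC [12, 14]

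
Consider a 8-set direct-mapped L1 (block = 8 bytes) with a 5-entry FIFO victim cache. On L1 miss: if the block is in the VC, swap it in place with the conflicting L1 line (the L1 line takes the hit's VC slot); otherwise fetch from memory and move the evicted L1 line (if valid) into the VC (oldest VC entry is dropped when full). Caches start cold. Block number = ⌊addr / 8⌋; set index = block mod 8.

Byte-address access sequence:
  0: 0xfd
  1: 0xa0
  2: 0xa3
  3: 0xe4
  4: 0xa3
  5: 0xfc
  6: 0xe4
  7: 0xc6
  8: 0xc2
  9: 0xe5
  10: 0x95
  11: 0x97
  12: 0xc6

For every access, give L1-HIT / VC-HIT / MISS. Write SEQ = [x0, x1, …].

SEQ = [MISS, MISS, L1-HIT, MISS, VC-HIT, L1-HIT, VC-HIT, MISS, L1-HIT, L1-HIT, MISS, L1-HIT, L1-HIT]

  [0] addr=0xfd blk=31 s=7: MISS | VC []
  [1] addr=0xa0 blk=20 s=4: MISS | VC []
  [2] addr=0xa3 blk=20 s=4: L1-HIT | VC []
  [3] addr=0xe4 blk=28 s=4: MISS | VC [20]
  [4] addr=0xa3 blk=20 s=4: VC-HIT | VC [28]
  [5] addr=0xfc blk=31 s=7: L1-HIT | VC [28]
  [6] addr=0xe4 blk=28 s=4: VC-HIT | VC [20]
  [7] addr=0xc6 blk=24 s=0: MISS | VC [20]
  [8] addr=0xc2 blk=24 s=0: L1-HIT | VC [20]
  [9] addr=0xe5 blk=28 s=4: L1-HIT | VC [20]
  [10] addr=0x95 blk=18 s=2: MISS | VC [20]
  [11] addr=0x97 blk=18 s=2: L1-HIT | VC [20]
  [12] addr=0xc6 blk=24 s=0: L1-HIT | VC [20]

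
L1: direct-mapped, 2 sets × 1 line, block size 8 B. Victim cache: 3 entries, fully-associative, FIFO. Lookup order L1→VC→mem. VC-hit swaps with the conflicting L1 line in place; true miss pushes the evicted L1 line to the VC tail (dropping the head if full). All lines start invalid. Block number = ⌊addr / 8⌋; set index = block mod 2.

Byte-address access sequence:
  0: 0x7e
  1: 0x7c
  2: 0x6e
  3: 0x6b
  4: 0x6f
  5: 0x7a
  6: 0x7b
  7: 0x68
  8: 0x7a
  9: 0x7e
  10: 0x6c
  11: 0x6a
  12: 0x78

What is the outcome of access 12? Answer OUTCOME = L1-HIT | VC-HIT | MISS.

  [0] addr=0x7e blk=15 s=1: MISS | VC []
  [1] addr=0x7c blk=15 s=1: L1-HIT | VC []
  [2] addr=0x6e blk=13 s=1: MISS | VC [15]
  [3] addr=0x6b blk=13 s=1: L1-HIT | VC [15]
  [4] addr=0x6f blk=13 s=1: L1-HIT | VC [15]
  [5] addr=0x7a blk=15 s=1: VC-HIT | VC [13]
  [6] addr=0x7b blk=15 s=1: L1-HIT | VC [13]
  [7] addr=0x68 blk=13 s=1: VC-HIT | VC [15]
  [8] addr=0x7a blk=15 s=1: VC-HIT | VC [13]
  [9] addr=0x7e blk=15 s=1: L1-HIT | VC [13]
  [10] addr=0x6c blk=13 s=1: VC-HIT | VC [15]
  [11] addr=0x6a blk=13 s=1: L1-HIT | VC [15]
  [12] addr=0x78 blk=15 s=1: VC-HIT | VC [13]

OUTCOME = VC-HIT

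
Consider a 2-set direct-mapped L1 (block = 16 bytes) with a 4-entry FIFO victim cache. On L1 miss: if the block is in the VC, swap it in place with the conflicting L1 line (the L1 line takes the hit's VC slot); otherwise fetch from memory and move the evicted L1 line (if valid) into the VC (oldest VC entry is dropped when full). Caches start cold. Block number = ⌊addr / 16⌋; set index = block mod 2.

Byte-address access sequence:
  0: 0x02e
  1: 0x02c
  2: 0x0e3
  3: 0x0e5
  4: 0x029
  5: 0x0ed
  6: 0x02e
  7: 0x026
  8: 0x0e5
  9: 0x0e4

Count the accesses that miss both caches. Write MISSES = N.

0: 0x2e (blk 2, set 0) → MISS  vc=[]
1: 0x2c (blk 2, set 0) → L1-HIT  vc=[]
2: 0xe3 (blk 14, set 0) → MISS  vc=[2]
3: 0xe5 (blk 14, set 0) → L1-HIT  vc=[2]
4: 0x29 (blk 2, set 0) → VC-HIT  vc=[14]
5: 0xed (blk 14, set 0) → VC-HIT  vc=[2]
6: 0x2e (blk 2, set 0) → VC-HIT  vc=[14]
7: 0x26 (blk 2, set 0) → L1-HIT  vc=[14]
8: 0xe5 (blk 14, set 0) → VC-HIT  vc=[2]
9: 0xe4 (blk 14, set 0) → L1-HIT  vc=[2]

MISSES = 2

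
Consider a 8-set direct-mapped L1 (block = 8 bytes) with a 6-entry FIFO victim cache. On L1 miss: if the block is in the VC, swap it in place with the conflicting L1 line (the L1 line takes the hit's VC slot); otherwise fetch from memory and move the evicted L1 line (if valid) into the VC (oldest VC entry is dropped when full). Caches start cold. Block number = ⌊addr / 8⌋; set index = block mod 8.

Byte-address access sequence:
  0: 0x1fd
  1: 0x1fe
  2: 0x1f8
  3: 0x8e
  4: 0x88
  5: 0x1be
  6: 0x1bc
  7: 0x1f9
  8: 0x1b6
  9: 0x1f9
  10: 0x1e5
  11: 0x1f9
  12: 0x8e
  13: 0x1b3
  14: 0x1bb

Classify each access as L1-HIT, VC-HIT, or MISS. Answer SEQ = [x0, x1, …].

SEQ = [MISS, L1-HIT, L1-HIT, MISS, L1-HIT, MISS, L1-HIT, VC-HIT, MISS, L1-HIT, MISS, L1-HIT, L1-HIT, L1-HIT, VC-HIT]

0: 0x1fd (blk 63, set 7) → MISS  vc=[]
1: 0x1fe (blk 63, set 7) → L1-HIT  vc=[]
2: 0x1f8 (blk 63, set 7) → L1-HIT  vc=[]
3: 0x8e (blk 17, set 1) → MISS  vc=[]
4: 0x88 (blk 17, set 1) → L1-HIT  vc=[]
5: 0x1be (blk 55, set 7) → MISS  vc=[63]
6: 0x1bc (blk 55, set 7) → L1-HIT  vc=[63]
7: 0x1f9 (blk 63, set 7) → VC-HIT  vc=[55]
8: 0x1b6 (blk 54, set 6) → MISS  vc=[55]
9: 0x1f9 (blk 63, set 7) → L1-HIT  vc=[55]
10: 0x1e5 (blk 60, set 4) → MISS  vc=[55]
11: 0x1f9 (blk 63, set 7) → L1-HIT  vc=[55]
12: 0x8e (blk 17, set 1) → L1-HIT  vc=[55]
13: 0x1b3 (blk 54, set 6) → L1-HIT  vc=[55]
14: 0x1bb (blk 55, set 7) → VC-HIT  vc=[63]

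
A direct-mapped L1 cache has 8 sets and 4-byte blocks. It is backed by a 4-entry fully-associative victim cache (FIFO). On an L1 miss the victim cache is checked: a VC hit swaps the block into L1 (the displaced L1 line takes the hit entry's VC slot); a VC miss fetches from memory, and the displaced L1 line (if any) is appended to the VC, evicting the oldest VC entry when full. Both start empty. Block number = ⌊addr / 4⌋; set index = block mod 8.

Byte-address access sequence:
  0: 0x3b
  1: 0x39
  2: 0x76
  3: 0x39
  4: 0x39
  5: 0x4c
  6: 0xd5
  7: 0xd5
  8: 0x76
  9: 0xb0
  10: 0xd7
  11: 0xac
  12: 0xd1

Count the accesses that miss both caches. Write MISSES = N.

MISSES = 7

  [0] addr=0x3b blk=14 s=6: MISS | VC []
  [1] addr=0x39 blk=14 s=6: L1-HIT | VC []
  [2] addr=0x76 blk=29 s=5: MISS | VC []
  [3] addr=0x39 blk=14 s=6: L1-HIT | VC []
  [4] addr=0x39 blk=14 s=6: L1-HIT | VC []
  [5] addr=0x4c blk=19 s=3: MISS | VC []
  [6] addr=0xd5 blk=53 s=5: MISS | VC [29]
  [7] addr=0xd5 blk=53 s=5: L1-HIT | VC [29]
  [8] addr=0x76 blk=29 s=5: VC-HIT | VC [53]
  [9] addr=0xb0 blk=44 s=4: MISS | VC [53]
  [10] addr=0xd7 blk=53 s=5: VC-HIT | VC [29]
  [11] addr=0xac blk=43 s=3: MISS | VC [29, 19]
  [12] addr=0xd1 blk=52 s=4: MISS | VC [29, 19, 44]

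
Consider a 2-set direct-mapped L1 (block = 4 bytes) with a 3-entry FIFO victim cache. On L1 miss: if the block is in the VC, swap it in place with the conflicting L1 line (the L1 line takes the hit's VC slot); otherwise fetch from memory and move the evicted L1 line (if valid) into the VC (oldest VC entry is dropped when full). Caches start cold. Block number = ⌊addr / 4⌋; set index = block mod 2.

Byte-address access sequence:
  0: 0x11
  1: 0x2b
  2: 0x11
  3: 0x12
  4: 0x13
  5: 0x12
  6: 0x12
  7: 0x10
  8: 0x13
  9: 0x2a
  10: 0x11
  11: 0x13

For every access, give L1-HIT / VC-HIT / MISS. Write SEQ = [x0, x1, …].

SEQ = [MISS, MISS, VC-HIT, L1-HIT, L1-HIT, L1-HIT, L1-HIT, L1-HIT, L1-HIT, VC-HIT, VC-HIT, L1-HIT]

0: 0x11 (blk 4, set 0) → MISS  vc=[]
1: 0x2b (blk 10, set 0) → MISS  vc=[4]
2: 0x11 (blk 4, set 0) → VC-HIT  vc=[10]
3: 0x12 (blk 4, set 0) → L1-HIT  vc=[10]
4: 0x13 (blk 4, set 0) → L1-HIT  vc=[10]
5: 0x12 (blk 4, set 0) → L1-HIT  vc=[10]
6: 0x12 (blk 4, set 0) → L1-HIT  vc=[10]
7: 0x10 (blk 4, set 0) → L1-HIT  vc=[10]
8: 0x13 (blk 4, set 0) → L1-HIT  vc=[10]
9: 0x2a (blk 10, set 0) → VC-HIT  vc=[4]
10: 0x11 (blk 4, set 0) → VC-HIT  vc=[10]
11: 0x13 (blk 4, set 0) → L1-HIT  vc=[10]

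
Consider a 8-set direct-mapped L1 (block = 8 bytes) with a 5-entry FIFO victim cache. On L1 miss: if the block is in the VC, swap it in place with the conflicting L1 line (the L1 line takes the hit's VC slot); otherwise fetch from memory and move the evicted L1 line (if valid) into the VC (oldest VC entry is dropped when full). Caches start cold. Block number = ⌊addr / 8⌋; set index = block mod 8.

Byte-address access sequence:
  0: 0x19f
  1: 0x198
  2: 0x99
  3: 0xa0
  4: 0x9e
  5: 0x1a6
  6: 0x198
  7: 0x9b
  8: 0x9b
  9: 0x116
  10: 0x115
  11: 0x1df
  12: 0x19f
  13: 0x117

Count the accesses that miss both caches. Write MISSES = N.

0: 0x19f (blk 51, set 3) → MISS  vc=[]
1: 0x198 (blk 51, set 3) → L1-HIT  vc=[]
2: 0x99 (blk 19, set 3) → MISS  vc=[51]
3: 0xa0 (blk 20, set 4) → MISS  vc=[51]
4: 0x9e (blk 19, set 3) → L1-HIT  vc=[51]
5: 0x1a6 (blk 52, set 4) → MISS  vc=[51, 20]
6: 0x198 (blk 51, set 3) → VC-HIT  vc=[19, 20]
7: 0x9b (blk 19, set 3) → VC-HIT  vc=[51, 20]
8: 0x9b (blk 19, set 3) → L1-HIT  vc=[51, 20]
9: 0x116 (blk 34, set 2) → MISS  vc=[51, 20]
10: 0x115 (blk 34, set 2) → L1-HIT  vc=[51, 20]
11: 0x1df (blk 59, set 3) → MISS  vc=[51, 20, 19]
12: 0x19f (blk 51, set 3) → VC-HIT  vc=[59, 20, 19]
13: 0x117 (blk 34, set 2) → L1-HIT  vc=[59, 20, 19]

MISSES = 6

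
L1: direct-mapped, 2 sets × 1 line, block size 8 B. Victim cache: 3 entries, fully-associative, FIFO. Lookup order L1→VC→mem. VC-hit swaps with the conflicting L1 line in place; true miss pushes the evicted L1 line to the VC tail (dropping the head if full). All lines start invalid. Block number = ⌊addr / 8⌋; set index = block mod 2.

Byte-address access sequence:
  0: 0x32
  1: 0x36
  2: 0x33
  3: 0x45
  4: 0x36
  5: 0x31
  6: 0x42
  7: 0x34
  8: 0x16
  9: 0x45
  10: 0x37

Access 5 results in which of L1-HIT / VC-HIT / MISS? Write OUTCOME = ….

#0 0x32→b6/s0 MISS; vc=[]
#1 0x36→b6/s0 L1-HIT; vc=[]
#2 0x33→b6/s0 L1-HIT; vc=[]
#3 0x45→b8/s0 MISS; vc=[6]
#4 0x36→b6/s0 VC-HIT; vc=[8]
#5 0x31→b6/s0 L1-HIT; vc=[8]
#6 0x42→b8/s0 VC-HIT; vc=[6]
#7 0x34→b6/s0 VC-HIT; vc=[8]
#8 0x16→b2/s0 MISS; vc=[8,6]
#9 0x45→b8/s0 VC-HIT; vc=[2,6]
#10 0x37→b6/s0 VC-HIT; vc=[2,8]

OUTCOME = L1-HIT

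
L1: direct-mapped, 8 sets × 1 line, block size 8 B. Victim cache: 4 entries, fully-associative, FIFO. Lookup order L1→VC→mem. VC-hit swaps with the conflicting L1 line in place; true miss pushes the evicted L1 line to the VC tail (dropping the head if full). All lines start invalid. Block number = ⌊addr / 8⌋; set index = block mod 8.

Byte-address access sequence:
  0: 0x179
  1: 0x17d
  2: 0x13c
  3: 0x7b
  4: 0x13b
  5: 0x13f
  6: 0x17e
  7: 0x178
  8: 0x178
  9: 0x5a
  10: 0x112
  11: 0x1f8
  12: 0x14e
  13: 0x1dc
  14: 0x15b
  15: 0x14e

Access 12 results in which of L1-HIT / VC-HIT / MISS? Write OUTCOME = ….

#0 0x179→b47/s7 MISS; vc=[]
#1 0x17d→b47/s7 L1-HIT; vc=[]
#2 0x13c→b39/s7 MISS; vc=[47]
#3 0x7b→b15/s7 MISS; vc=[47,39]
#4 0x13b→b39/s7 VC-HIT; vc=[47,15]
#5 0x13f→b39/s7 L1-HIT; vc=[47,15]
#6 0x17e→b47/s7 VC-HIT; vc=[39,15]
#7 0x178→b47/s7 L1-HIT; vc=[39,15]
#8 0x178→b47/s7 L1-HIT; vc=[39,15]
#9 0x5a→b11/s3 MISS; vc=[39,15]
#10 0x112→b34/s2 MISS; vc=[39,15]
#11 0x1f8→b63/s7 MISS; vc=[39,15,47]
#12 0x14e→b41/s1 MISS; vc=[39,15,47]
#13 0x1dc→b59/s3 MISS; vc=[39,15,47,11]
#14 0x15b→b43/s3 MISS; vc=[15,47,11,59]
#15 0x14e→b41/s1 L1-HIT; vc=[15,47,11,59]

OUTCOME = MISS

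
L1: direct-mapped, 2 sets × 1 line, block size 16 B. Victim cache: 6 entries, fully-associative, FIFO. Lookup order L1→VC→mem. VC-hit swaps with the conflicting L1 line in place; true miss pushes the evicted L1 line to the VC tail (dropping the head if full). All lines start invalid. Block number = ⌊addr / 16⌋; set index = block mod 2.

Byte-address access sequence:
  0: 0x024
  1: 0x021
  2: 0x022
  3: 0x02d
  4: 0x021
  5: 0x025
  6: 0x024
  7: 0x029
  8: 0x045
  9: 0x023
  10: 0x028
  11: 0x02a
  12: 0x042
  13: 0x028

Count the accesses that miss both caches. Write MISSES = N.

#0 0x24→b2/s0 MISS; vc=[]
#1 0x21→b2/s0 L1-HIT; vc=[]
#2 0x22→b2/s0 L1-HIT; vc=[]
#3 0x2d→b2/s0 L1-HIT; vc=[]
#4 0x21→b2/s0 L1-HIT; vc=[]
#5 0x25→b2/s0 L1-HIT; vc=[]
#6 0x24→b2/s0 L1-HIT; vc=[]
#7 0x29→b2/s0 L1-HIT; vc=[]
#8 0x45→b4/s0 MISS; vc=[2]
#9 0x23→b2/s0 VC-HIT; vc=[4]
#10 0x28→b2/s0 L1-HIT; vc=[4]
#11 0x2a→b2/s0 L1-HIT; vc=[4]
#12 0x42→b4/s0 VC-HIT; vc=[2]
#13 0x28→b2/s0 VC-HIT; vc=[4]

MISSES = 2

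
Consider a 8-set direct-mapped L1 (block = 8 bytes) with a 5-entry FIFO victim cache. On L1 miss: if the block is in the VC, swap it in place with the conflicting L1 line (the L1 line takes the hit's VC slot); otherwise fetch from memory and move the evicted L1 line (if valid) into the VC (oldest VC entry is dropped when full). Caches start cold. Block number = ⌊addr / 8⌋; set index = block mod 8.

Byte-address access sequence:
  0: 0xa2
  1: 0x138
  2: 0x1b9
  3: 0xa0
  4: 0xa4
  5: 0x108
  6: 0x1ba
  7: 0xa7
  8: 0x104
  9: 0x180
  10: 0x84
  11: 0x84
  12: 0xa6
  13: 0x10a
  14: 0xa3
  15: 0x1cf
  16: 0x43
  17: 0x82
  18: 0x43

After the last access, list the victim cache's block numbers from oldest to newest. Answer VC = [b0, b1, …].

VC = [39, 32, 48, 33, 16]

  [0] addr=0xa2 blk=20 s=4: MISS | VC []
  [1] addr=0x138 blk=39 s=7: MISS | VC []
  [2] addr=0x1b9 blk=55 s=7: MISS | VC [39]
  [3] addr=0xa0 blk=20 s=4: L1-HIT | VC [39]
  [4] addr=0xa4 blk=20 s=4: L1-HIT | VC [39]
  [5] addr=0x108 blk=33 s=1: MISS | VC [39]
  [6] addr=0x1ba blk=55 s=7: L1-HIT | VC [39]
  [7] addr=0xa7 blk=20 s=4: L1-HIT | VC [39]
  [8] addr=0x104 blk=32 s=0: MISS | VC [39]
  [9] addr=0x180 blk=48 s=0: MISS | VC [39, 32]
  [10] addr=0x84 blk=16 s=0: MISS | VC [39, 32, 48]
  [11] addr=0x84 blk=16 s=0: L1-HIT | VC [39, 32, 48]
  [12] addr=0xa6 blk=20 s=4: L1-HIT | VC [39, 32, 48]
  [13] addr=0x10a blk=33 s=1: L1-HIT | VC [39, 32, 48]
  [14] addr=0xa3 blk=20 s=4: L1-HIT | VC [39, 32, 48]
  [15] addr=0x1cf blk=57 s=1: MISS | VC [39, 32, 48, 33]
  [16] addr=0x43 blk=8 s=0: MISS | VC [39, 32, 48, 33, 16]
  [17] addr=0x82 blk=16 s=0: VC-HIT | VC [39, 32, 48, 33, 8]
  [18] addr=0x43 blk=8 s=0: VC-HIT | VC [39, 32, 48, 33, 16]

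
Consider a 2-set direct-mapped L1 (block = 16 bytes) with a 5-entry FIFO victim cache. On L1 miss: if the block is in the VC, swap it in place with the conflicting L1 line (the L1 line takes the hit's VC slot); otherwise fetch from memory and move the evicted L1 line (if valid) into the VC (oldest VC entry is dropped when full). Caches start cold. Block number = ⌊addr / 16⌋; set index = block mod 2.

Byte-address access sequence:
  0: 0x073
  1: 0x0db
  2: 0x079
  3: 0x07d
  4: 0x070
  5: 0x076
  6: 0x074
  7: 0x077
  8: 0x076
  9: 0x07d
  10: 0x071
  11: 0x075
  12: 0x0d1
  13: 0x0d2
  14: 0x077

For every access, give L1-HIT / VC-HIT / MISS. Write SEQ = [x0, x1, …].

SEQ = [MISS, MISS, VC-HIT, L1-HIT, L1-HIT, L1-HIT, L1-HIT, L1-HIT, L1-HIT, L1-HIT, L1-HIT, L1-HIT, VC-HIT, L1-HIT, VC-HIT]

#0 0x73→b7/s1 MISS; vc=[]
#1 0xdb→b13/s1 MISS; vc=[7]
#2 0x79→b7/s1 VC-HIT; vc=[13]
#3 0x7d→b7/s1 L1-HIT; vc=[13]
#4 0x70→b7/s1 L1-HIT; vc=[13]
#5 0x76→b7/s1 L1-HIT; vc=[13]
#6 0x74→b7/s1 L1-HIT; vc=[13]
#7 0x77→b7/s1 L1-HIT; vc=[13]
#8 0x76→b7/s1 L1-HIT; vc=[13]
#9 0x7d→b7/s1 L1-HIT; vc=[13]
#10 0x71→b7/s1 L1-HIT; vc=[13]
#11 0x75→b7/s1 L1-HIT; vc=[13]
#12 0xd1→b13/s1 VC-HIT; vc=[7]
#13 0xd2→b13/s1 L1-HIT; vc=[7]
#14 0x77→b7/s1 VC-HIT; vc=[13]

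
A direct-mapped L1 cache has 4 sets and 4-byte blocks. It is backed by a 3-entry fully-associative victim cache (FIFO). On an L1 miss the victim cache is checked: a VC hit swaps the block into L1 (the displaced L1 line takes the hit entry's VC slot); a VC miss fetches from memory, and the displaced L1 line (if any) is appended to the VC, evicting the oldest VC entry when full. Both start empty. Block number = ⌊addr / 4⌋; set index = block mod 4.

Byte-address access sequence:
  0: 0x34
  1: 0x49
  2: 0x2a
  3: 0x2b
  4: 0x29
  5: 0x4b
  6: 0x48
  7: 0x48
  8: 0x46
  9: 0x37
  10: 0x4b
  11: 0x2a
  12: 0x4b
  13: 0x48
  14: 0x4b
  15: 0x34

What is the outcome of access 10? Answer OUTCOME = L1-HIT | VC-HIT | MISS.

0: 0x34 (blk 13, set 1) → MISS  vc=[]
1: 0x49 (blk 18, set 2) → MISS  vc=[]
2: 0x2a (blk 10, set 2) → MISS  vc=[18]
3: 0x2b (blk 10, set 2) → L1-HIT  vc=[18]
4: 0x29 (blk 10, set 2) → L1-HIT  vc=[18]
5: 0x4b (blk 18, set 2) → VC-HIT  vc=[10]
6: 0x48 (blk 18, set 2) → L1-HIT  vc=[10]
7: 0x48 (blk 18, set 2) → L1-HIT  vc=[10]
8: 0x46 (blk 17, set 1) → MISS  vc=[10, 13]
9: 0x37 (blk 13, set 1) → VC-HIT  vc=[10, 17]
10: 0x4b (blk 18, set 2) → L1-HIT  vc=[10, 17]
11: 0x2a (blk 10, set 2) → VC-HIT  vc=[18, 17]
12: 0x4b (blk 18, set 2) → VC-HIT  vc=[10, 17]
13: 0x48 (blk 18, set 2) → L1-HIT  vc=[10, 17]
14: 0x4b (blk 18, set 2) → L1-HIT  vc=[10, 17]
15: 0x34 (blk 13, set 1) → L1-HIT  vc=[10, 17]

OUTCOME = L1-HIT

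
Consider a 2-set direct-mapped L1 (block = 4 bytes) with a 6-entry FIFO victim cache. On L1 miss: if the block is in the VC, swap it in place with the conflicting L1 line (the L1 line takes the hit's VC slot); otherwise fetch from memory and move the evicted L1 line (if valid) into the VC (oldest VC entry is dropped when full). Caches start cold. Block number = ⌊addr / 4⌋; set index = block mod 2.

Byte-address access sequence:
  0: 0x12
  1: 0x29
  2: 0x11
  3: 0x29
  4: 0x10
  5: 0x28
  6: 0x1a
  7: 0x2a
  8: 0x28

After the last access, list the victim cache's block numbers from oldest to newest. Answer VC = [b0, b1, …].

  [0] addr=0x12 blk=4 s=0: MISS | VC []
  [1] addr=0x29 blk=10 s=0: MISS | VC [4]
  [2] addr=0x11 blk=4 s=0: VC-HIT | VC [10]
  [3] addr=0x29 blk=10 s=0: VC-HIT | VC [4]
  [4] addr=0x10 blk=4 s=0: VC-HIT | VC [10]
  [5] addr=0x28 blk=10 s=0: VC-HIT | VC [4]
  [6] addr=0x1a blk=6 s=0: MISS | VC [4, 10]
  [7] addr=0x2a blk=10 s=0: VC-HIT | VC [4, 6]
  [8] addr=0x28 blk=10 s=0: L1-HIT | VC [4, 6]

VC = [4, 6]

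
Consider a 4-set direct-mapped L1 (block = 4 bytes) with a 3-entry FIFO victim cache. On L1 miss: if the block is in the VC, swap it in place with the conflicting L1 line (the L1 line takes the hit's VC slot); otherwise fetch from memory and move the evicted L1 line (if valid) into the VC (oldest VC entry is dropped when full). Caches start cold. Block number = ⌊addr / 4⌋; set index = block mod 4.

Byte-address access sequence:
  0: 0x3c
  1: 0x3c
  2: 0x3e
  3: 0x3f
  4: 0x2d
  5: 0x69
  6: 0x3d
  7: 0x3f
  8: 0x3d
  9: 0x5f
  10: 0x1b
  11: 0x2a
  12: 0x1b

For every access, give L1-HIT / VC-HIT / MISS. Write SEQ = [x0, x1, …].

SEQ = [MISS, L1-HIT, L1-HIT, L1-HIT, MISS, MISS, VC-HIT, L1-HIT, L1-HIT, MISS, MISS, MISS, VC-HIT]

0: 0x3c (blk 15, set 3) → MISS  vc=[]
1: 0x3c (blk 15, set 3) → L1-HIT  vc=[]
2: 0x3e (blk 15, set 3) → L1-HIT  vc=[]
3: 0x3f (blk 15, set 3) → L1-HIT  vc=[]
4: 0x2d (blk 11, set 3) → MISS  vc=[15]
5: 0x69 (blk 26, set 2) → MISS  vc=[15]
6: 0x3d (blk 15, set 3) → VC-HIT  vc=[11]
7: 0x3f (blk 15, set 3) → L1-HIT  vc=[11]
8: 0x3d (blk 15, set 3) → L1-HIT  vc=[11]
9: 0x5f (blk 23, set 3) → MISS  vc=[11, 15]
10: 0x1b (blk 6, set 2) → MISS  vc=[11, 15, 26]
11: 0x2a (blk 10, set 2) → MISS  vc=[15, 26, 6]
12: 0x1b (blk 6, set 2) → VC-HIT  vc=[15, 26, 10]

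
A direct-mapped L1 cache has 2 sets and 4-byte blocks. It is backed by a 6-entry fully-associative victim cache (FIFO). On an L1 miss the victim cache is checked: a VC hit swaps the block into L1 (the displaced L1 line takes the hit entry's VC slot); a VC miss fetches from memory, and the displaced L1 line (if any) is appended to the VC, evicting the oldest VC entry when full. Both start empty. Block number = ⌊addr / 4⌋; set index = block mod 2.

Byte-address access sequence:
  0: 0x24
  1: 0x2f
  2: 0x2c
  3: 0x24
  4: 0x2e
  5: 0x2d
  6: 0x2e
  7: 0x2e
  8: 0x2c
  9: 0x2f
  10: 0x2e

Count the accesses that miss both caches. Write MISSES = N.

#0 0x24→b9/s1 MISS; vc=[]
#1 0x2f→b11/s1 MISS; vc=[9]
#2 0x2c→b11/s1 L1-HIT; vc=[9]
#3 0x24→b9/s1 VC-HIT; vc=[11]
#4 0x2e→b11/s1 VC-HIT; vc=[9]
#5 0x2d→b11/s1 L1-HIT; vc=[9]
#6 0x2e→b11/s1 L1-HIT; vc=[9]
#7 0x2e→b11/s1 L1-HIT; vc=[9]
#8 0x2c→b11/s1 L1-HIT; vc=[9]
#9 0x2f→b11/s1 L1-HIT; vc=[9]
#10 0x2e→b11/s1 L1-HIT; vc=[9]

MISSES = 2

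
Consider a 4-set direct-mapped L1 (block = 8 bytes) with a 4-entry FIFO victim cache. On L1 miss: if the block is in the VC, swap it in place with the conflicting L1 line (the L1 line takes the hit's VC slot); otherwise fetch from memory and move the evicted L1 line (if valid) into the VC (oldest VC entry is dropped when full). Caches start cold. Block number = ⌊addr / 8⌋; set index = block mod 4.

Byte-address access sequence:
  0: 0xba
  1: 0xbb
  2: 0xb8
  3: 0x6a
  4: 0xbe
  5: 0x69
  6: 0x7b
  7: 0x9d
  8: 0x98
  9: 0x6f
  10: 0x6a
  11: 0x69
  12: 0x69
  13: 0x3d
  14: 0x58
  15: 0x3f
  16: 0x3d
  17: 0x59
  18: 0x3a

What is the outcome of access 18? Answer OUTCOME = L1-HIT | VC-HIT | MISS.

OUTCOME = VC-HIT

  [0] addr=0xba blk=23 s=3: MISS | VC []
  [1] addr=0xbb blk=23 s=3: L1-HIT | VC []
  [2] addr=0xb8 blk=23 s=3: L1-HIT | VC []
  [3] addr=0x6a blk=13 s=1: MISS | VC []
  [4] addr=0xbe blk=23 s=3: L1-HIT | VC []
  [5] addr=0x69 blk=13 s=1: L1-HIT | VC []
  [6] addr=0x7b blk=15 s=3: MISS | VC [23]
  [7] addr=0x9d blk=19 s=3: MISS | VC [23, 15]
  [8] addr=0x98 blk=19 s=3: L1-HIT | VC [23, 15]
  [9] addr=0x6f blk=13 s=1: L1-HIT | VC [23, 15]
  [10] addr=0x6a blk=13 s=1: L1-HIT | VC [23, 15]
  [11] addr=0x69 blk=13 s=1: L1-HIT | VC [23, 15]
  [12] addr=0x69 blk=13 s=1: L1-HIT | VC [23, 15]
  [13] addr=0x3d blk=7 s=3: MISS | VC [23, 15, 19]
  [14] addr=0x58 blk=11 s=3: MISS | VC [23, 15, 19, 7]
  [15] addr=0x3f blk=7 s=3: VC-HIT | VC [23, 15, 19, 11]
  [16] addr=0x3d blk=7 s=3: L1-HIT | VC [23, 15, 19, 11]
  [17] addr=0x59 blk=11 s=3: VC-HIT | VC [23, 15, 19, 7]
  [18] addr=0x3a blk=7 s=3: VC-HIT | VC [23, 15, 19, 11]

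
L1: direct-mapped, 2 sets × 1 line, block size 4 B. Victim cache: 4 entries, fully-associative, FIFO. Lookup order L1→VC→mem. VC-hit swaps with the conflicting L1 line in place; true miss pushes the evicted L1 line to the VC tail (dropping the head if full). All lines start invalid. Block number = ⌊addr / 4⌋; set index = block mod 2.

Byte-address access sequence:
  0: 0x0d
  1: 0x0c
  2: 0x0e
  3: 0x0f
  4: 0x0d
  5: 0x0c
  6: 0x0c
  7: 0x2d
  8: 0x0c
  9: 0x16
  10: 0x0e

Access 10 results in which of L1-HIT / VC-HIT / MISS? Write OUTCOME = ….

#0 0xd→b3/s1 MISS; vc=[]
#1 0xc→b3/s1 L1-HIT; vc=[]
#2 0xe→b3/s1 L1-HIT; vc=[]
#3 0xf→b3/s1 L1-HIT; vc=[]
#4 0xd→b3/s1 L1-HIT; vc=[]
#5 0xc→b3/s1 L1-HIT; vc=[]
#6 0xc→b3/s1 L1-HIT; vc=[]
#7 0x2d→b11/s1 MISS; vc=[3]
#8 0xc→b3/s1 VC-HIT; vc=[11]
#9 0x16→b5/s1 MISS; vc=[11,3]
#10 0xe→b3/s1 VC-HIT; vc=[11,5]

OUTCOME = VC-HIT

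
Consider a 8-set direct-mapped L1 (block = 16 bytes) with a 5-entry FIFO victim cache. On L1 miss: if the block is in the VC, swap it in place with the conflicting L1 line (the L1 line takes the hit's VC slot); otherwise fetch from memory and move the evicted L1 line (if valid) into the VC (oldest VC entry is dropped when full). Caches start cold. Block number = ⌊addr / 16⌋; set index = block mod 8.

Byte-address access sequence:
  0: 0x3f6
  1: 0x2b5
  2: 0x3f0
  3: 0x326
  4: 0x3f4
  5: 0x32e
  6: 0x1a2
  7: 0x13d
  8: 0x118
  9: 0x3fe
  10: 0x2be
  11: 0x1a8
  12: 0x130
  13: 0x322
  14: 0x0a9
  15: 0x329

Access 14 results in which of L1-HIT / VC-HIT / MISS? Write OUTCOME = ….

  [0] addr=0x3f6 blk=63 s=7: MISS | VC []
  [1] addr=0x2b5 blk=43 s=3: MISS | VC []
  [2] addr=0x3f0 blk=63 s=7: L1-HIT | VC []
  [3] addr=0x326 blk=50 s=2: MISS | VC []
  [4] addr=0x3f4 blk=63 s=7: L1-HIT | VC []
  [5] addr=0x32e blk=50 s=2: L1-HIT | VC []
  [6] addr=0x1a2 blk=26 s=2: MISS | VC [50]
  [7] addr=0x13d blk=19 s=3: MISS | VC [50, 43]
  [8] addr=0x118 blk=17 s=1: MISS | VC [50, 43]
  [9] addr=0x3fe blk=63 s=7: L1-HIT | VC [50, 43]
  [10] addr=0x2be blk=43 s=3: VC-HIT | VC [50, 19]
  [11] addr=0x1a8 blk=26 s=2: L1-HIT | VC [50, 19]
  [12] addr=0x130 blk=19 s=3: VC-HIT | VC [50, 43]
  [13] addr=0x322 blk=50 s=2: VC-HIT | VC [26, 43]
  [14] addr=0xa9 blk=10 s=2: MISS | VC [26, 43, 50]
  [15] addr=0x329 blk=50 s=2: VC-HIT | VC [26, 43, 10]

OUTCOME = MISS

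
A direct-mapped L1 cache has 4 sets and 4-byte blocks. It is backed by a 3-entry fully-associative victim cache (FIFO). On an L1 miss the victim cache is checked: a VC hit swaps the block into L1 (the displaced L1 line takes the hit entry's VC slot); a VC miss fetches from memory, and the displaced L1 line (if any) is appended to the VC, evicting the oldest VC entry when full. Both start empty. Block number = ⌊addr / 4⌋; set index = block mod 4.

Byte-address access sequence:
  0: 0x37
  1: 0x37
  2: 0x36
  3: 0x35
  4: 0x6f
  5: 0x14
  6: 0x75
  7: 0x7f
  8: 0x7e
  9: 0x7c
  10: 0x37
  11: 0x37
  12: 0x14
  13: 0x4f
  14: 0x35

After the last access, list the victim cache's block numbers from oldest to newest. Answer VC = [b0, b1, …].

  [0] addr=0x37 blk=13 s=1: MISS | VC []
  [1] addr=0x37 blk=13 s=1: L1-HIT | VC []
  [2] addr=0x36 blk=13 s=1: L1-HIT | VC []
  [3] addr=0x35 blk=13 s=1: L1-HIT | VC []
  [4] addr=0x6f blk=27 s=3: MISS | VC []
  [5] addr=0x14 blk=5 s=1: MISS | VC [13]
  [6] addr=0x75 blk=29 s=1: MISS | VC [13, 5]
  [7] addr=0x7f blk=31 s=3: MISS | VC [13, 5, 27]
  [8] addr=0x7e blk=31 s=3: L1-HIT | VC [13, 5, 27]
  [9] addr=0x7c blk=31 s=3: L1-HIT | VC [13, 5, 27]
  [10] addr=0x37 blk=13 s=1: VC-HIT | VC [29, 5, 27]
  [11] addr=0x37 blk=13 s=1: L1-HIT | VC [29, 5, 27]
  [12] addr=0x14 blk=5 s=1: VC-HIT | VC [29, 13, 27]
  [13] addr=0x4f blk=19 s=3: MISS | VC [13, 27, 31]
  [14] addr=0x35 blk=13 s=1: VC-HIT | VC [5, 27, 31]

VC = [5, 27, 31]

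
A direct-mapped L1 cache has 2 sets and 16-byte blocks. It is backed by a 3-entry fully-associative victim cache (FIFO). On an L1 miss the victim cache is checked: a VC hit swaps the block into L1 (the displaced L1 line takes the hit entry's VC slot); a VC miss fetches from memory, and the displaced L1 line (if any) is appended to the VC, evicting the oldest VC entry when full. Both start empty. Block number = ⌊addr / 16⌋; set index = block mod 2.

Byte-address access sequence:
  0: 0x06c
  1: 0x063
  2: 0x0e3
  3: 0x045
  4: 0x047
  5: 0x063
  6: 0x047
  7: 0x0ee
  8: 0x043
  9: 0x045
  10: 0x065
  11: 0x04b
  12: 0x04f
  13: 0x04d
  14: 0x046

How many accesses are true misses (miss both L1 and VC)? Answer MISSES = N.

MISSES = 3

  [0] addr=0x6c blk=6 s=0: MISS | VC []
  [1] addr=0x63 blk=6 s=0: L1-HIT | VC []
  [2] addr=0xe3 blk=14 s=0: MISS | VC [6]
  [3] addr=0x45 blk=4 s=0: MISS | VC [6, 14]
  [4] addr=0x47 blk=4 s=0: L1-HIT | VC [6, 14]
  [5] addr=0x63 blk=6 s=0: VC-HIT | VC [4, 14]
  [6] addr=0x47 blk=4 s=0: VC-HIT | VC [6, 14]
  [7] addr=0xee blk=14 s=0: VC-HIT | VC [6, 4]
  [8] addr=0x43 blk=4 s=0: VC-HIT | VC [6, 14]
  [9] addr=0x45 blk=4 s=0: L1-HIT | VC [6, 14]
  [10] addr=0x65 blk=6 s=0: VC-HIT | VC [4, 14]
  [11] addr=0x4b blk=4 s=0: VC-HIT | VC [6, 14]
  [12] addr=0x4f blk=4 s=0: L1-HIT | VC [6, 14]
  [13] addr=0x4d blk=4 s=0: L1-HIT | VC [6, 14]
  [14] addr=0x46 blk=4 s=0: L1-HIT | VC [6, 14]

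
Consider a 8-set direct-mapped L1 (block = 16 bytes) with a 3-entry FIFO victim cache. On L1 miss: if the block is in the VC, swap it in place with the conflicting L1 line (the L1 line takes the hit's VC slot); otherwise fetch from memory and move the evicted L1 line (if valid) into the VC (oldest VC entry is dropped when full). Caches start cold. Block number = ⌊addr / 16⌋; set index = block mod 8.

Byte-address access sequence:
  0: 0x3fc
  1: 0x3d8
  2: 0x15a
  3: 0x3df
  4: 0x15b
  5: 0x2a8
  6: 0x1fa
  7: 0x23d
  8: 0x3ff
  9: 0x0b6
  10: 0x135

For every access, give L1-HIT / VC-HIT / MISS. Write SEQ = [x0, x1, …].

  [0] addr=0x3fc blk=63 s=7: MISS | VC []
  [1] addr=0x3d8 blk=61 s=5: MISS | VC []
  [2] addr=0x15a blk=21 s=5: MISS | VC [61]
  [3] addr=0x3df blk=61 s=5: VC-HIT | VC [21]
  [4] addr=0x15b blk=21 s=5: VC-HIT | VC [61]
  [5] addr=0x2a8 blk=42 s=2: MISS | VC [61]
  [6] addr=0x1fa blk=31 s=7: MISS | VC [61, 63]
  [7] addr=0x23d blk=35 s=3: MISS | VC [61, 63]
  [8] addr=0x3ff blk=63 s=7: VC-HIT | VC [61, 31]
  [9] addr=0xb6 blk=11 s=3: MISS | VC [61, 31, 35]
  [10] addr=0x135 blk=19 s=3: MISS | VC [31, 35, 11]

SEQ = [MISS, MISS, MISS, VC-HIT, VC-HIT, MISS, MISS, MISS, VC-HIT, MISS, MISS]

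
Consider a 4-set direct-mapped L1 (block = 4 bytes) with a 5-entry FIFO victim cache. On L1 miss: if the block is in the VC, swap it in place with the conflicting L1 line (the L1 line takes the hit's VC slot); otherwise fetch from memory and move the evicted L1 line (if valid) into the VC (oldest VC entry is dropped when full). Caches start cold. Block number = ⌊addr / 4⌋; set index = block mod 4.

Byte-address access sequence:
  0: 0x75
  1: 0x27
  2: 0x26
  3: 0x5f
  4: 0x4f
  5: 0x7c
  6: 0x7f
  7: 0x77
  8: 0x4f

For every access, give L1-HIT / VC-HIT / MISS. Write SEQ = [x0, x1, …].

SEQ = [MISS, MISS, L1-HIT, MISS, MISS, MISS, L1-HIT, VC-HIT, VC-HIT]

0: 0x75 (blk 29, set 1) → MISS  vc=[]
1: 0x27 (blk 9, set 1) → MISS  vc=[29]
2: 0x26 (blk 9, set 1) → L1-HIT  vc=[29]
3: 0x5f (blk 23, set 3) → MISS  vc=[29]
4: 0x4f (blk 19, set 3) → MISS  vc=[29, 23]
5: 0x7c (blk 31, set 3) → MISS  vc=[29, 23, 19]
6: 0x7f (blk 31, set 3) → L1-HIT  vc=[29, 23, 19]
7: 0x77 (blk 29, set 1) → VC-HIT  vc=[9, 23, 19]
8: 0x4f (blk 19, set 3) → VC-HIT  vc=[9, 23, 31]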